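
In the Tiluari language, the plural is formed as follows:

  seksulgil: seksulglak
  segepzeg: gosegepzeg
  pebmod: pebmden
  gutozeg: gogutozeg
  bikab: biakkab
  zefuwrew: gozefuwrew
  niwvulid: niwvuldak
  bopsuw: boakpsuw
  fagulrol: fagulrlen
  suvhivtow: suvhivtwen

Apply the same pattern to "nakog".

suvhivtow and zefuwrew both end in -w yet inflect differently (suvhivtwen, gozefuwrew), so the final letter is not what conditions the rule; the last vowel is.
"nakog" has last vowel 'o'. The stems whose last vowel is 'o' (suvhivtow → suvhivtwen, pebmod → pebmden, fagulrol → fagulrlen) delete the last vowel and add -en.
The other patterns: stems whose last vowel is 'e' add the prefix go-; stems whose last vowel is 'a' or 'u' insert -ak- after the first vowel; stems whose last vowel is 'i' delete the last vowel and add -ak.
So nakog → nakgen.

nakgen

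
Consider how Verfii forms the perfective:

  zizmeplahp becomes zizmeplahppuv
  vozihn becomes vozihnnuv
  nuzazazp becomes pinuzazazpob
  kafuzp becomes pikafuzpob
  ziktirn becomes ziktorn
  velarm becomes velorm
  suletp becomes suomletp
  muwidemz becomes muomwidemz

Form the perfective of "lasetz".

"lasetz" has second-to-last letter 't'. The one such stem in the data (suletp → suomletp) inserts -om- after the first vowel (as does muwidemz), so the same rule applies.
The other patterns: stems whose second-to-last letter is 'h' double the final consonant and add -uv; stems whose second-to-last letter is 'z' add pi- … -ob around the stem; stems whose second-to-last letter is 'r' change the last vowel to 'o'.
So lasetz → laomsetz.

laomsetz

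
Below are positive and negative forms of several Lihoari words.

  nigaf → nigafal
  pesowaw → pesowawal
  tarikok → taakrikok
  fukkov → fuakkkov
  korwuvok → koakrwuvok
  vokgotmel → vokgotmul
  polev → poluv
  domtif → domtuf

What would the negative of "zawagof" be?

fukkov and polev both end in -v yet inflect differently (fuakkkov, poluv), so the final letter is not what conditions the rule; the last vowel is.
"zawagof" has last vowel 'o'. The stems whose last vowel is 'o' (tarikok → taakrikok, fukkov → fuakkkov, korwuvok → koakrwuvok) insert -ak- after the first vowel.
The other patterns: stems whose last vowel is 'a' add -al; stems whose last vowel is 'e' or 'i' change the last vowel to 'u'.
So zawagof → zaakwagof.

zaakwagof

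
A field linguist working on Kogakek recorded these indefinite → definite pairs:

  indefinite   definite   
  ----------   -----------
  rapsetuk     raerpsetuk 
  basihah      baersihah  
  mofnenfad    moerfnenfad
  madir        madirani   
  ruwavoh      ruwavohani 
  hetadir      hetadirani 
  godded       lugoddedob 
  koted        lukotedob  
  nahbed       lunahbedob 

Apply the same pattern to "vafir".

vafirani

basihah and ruwavoh both end in -h yet inflect differently (baersihah, ruwavohani), so the final letter is not what conditions the rule; the last vowel is.
"vafir" has last vowel 'i'. The stems whose last vowel is 'i' (madir → madirani, hetadir → hetadirani) add -ani.
So vafir → vafirani.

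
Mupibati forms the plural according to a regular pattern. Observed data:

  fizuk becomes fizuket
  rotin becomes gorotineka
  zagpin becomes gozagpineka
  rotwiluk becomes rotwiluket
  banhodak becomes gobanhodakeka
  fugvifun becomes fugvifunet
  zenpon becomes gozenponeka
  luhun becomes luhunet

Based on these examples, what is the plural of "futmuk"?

futmuket

rotwiluk and banhodak both end in -k yet inflect differently (rotwiluket, gobanhodakeka), so the final letter is not what conditions the rule; the last vowel is.
"futmuk" has last vowel 'u'. The stems whose last vowel is 'u' (rotwiluk → rotwiluket, fugvifun → fugvifunet, luhun → luhunet) add -et.
The other pattern: stems whose last vowel is 'a', 'i' or 'o' add go- … -eka around the stem.
So futmuk → futmuket.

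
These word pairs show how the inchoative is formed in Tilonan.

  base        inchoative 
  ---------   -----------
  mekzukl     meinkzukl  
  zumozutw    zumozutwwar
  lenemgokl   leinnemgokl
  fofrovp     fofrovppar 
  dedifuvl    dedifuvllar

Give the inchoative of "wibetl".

wibetllar

lenemgokl and dedifuvl both end in -l yet inflect differently (leinnemgokl, dedifuvllar), so the final letter is not what conditions the rule; the second-to-last letter is.
"wibetl" has second-to-last letter 't'. The one such stem in the data (zumozutw → zumozutwwar) doubles the final consonant and adds -ar (as do fofrovp, dedifuvl), so the same rule applies.
So wibetl → wibetllar.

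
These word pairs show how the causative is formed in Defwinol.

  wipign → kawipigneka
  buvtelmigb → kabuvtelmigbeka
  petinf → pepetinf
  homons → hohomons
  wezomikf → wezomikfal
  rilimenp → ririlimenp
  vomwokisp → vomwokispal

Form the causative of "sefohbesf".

petinf and wezomikf both end in -f yet inflect differently (pepetinf, wezomikfal), so the final letter is not what conditions the rule; the second-to-last letter is.
"sefohbesf" has second-to-last letter 's'. The one such stem in the data (vomwokisp → vomwokispal) adds -al, so the same rule applies.
So sefohbesf → sefohbesfal.

sefohbesfal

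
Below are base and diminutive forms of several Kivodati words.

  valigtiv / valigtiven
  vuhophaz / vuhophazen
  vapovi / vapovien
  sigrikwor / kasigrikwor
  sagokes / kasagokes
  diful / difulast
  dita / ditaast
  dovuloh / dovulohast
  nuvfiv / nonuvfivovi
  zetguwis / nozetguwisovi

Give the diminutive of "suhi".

kasuhi

valigtiv and nuvfiv both end in -v yet inflect differently (valigtiven, nonuvfivovi), so the final letter is not what conditions the rule; the first letter is.
"suhi" begins with s-. The stems beginning with s- (sigrikwor → kasigrikwor, sagokes → kasagokes) add the prefix ka-.
The other patterns: stems beginning with v- add -en; stems beginning with d- add -ast; stems beginning with n- or z- add no- … -ovi around the stem.
So suhi → kasuhi.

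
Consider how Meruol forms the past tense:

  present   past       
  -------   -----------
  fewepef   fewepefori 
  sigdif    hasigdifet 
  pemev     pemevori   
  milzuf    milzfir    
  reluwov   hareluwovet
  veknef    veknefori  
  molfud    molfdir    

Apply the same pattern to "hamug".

milzuf and fewepef both end in -f yet inflect differently (milzfir, fewepefori), so the final letter is not what conditions the rule; the last vowel is.
"hamug" has last vowel 'u'. The stems whose last vowel is 'u' (milzuf → milzfir, molfud → molfdir) delete the last vowel and add -ir.
The other patterns: stems whose last vowel is 'e' add -ori; stems whose last vowel is 'i' or 'o' add ha- … -et around the stem.
So hamug → hamgir.

hamgir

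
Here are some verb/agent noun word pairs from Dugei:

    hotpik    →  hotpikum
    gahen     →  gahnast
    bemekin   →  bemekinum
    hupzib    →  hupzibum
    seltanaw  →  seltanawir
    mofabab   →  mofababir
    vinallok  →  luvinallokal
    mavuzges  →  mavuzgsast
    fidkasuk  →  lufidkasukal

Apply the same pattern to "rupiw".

rupiwum

"rupiw" has last vowel 'i'. The stems whose last vowel is 'i' (hotpik → hotpikum, hupzib → hupzibum, bemekin → bemekinum) add -um.
The other patterns: stems whose last vowel is 'o' or 'u' add lu- … -al around the stem; stems whose last vowel is 'a' add -ir; stems whose last vowel is 'e' delete the last vowel and add -ast.
So rupiw → rupiwum.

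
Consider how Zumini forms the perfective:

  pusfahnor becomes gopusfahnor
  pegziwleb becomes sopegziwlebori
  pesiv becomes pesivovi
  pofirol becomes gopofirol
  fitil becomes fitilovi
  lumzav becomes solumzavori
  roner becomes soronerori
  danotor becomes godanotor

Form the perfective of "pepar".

sopeparori

pusfahnor and roner both end in -r yet inflect differently (gopusfahnor, soronerori), so the final letter is not what conditions the rule; the last vowel is.
"pepar" has last vowel 'a'. The one such stem in the data (lumzav → solumzavori) adds so- … -ori around the stem, so the same rule applies.
So pepar → sopeparori.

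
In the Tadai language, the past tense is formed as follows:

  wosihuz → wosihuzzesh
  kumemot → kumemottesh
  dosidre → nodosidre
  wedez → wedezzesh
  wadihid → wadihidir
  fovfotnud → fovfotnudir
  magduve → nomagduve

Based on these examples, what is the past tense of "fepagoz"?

fovfotnud and wosihuz both have last vowel 'u' yet inflect differently (fovfotnudir, wosihuzzesh), so the last vowel is not what conditions the rule; the final letter is.
"fepagoz" ends in -z. The stems ending in -z (wosihuz → wosihuzzesh, wedez → wedezzesh) double the final consonant and add -esh.
So fepagoz → fepagozzesh.

fepagozzesh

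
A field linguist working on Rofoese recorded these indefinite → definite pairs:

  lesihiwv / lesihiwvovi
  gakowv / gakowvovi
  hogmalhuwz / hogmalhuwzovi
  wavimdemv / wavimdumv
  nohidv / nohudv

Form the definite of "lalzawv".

"lalzawv" has second-to-last letter 'w'. The stems whose second-to-last letter is 'w' (lesihiwv → lesihiwvovi, gakowv → gakowvovi, hogmalhuwz → hogmalhuwzovi) add -ovi.
So lalzawv → lalzawvovi.

lalzawvovi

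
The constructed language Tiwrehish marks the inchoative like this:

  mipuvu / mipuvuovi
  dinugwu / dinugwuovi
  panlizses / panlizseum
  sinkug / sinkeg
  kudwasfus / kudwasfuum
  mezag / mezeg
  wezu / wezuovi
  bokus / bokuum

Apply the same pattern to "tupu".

bokus and mipuvu both have last vowel 'u' yet inflect differently (bokuum, mipuvuovi), so the last vowel is not what conditions the rule; the final letter is.
"tupu" ends in -u. The stems ending in -u (mipuvu → mipuvuovi, dinugwu → dinugwuovi, wezu → wezuovi) add -ovi.
So tupu → tupuovi.

tupuovi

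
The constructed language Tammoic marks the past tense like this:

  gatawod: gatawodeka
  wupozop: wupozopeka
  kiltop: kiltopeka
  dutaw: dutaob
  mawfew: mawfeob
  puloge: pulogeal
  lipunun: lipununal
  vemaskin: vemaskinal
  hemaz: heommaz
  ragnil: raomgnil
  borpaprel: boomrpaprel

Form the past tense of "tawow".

tawoob

mawfew and puloge both have last vowel 'e' yet inflect differently (mawfeob, pulogeal), so the last vowel is not what conditions the rule; the final letter is.
"tawow" ends in -w. The stems ending in -w (dutaw → dutaob, mawfew → mawfeob) drop the final letter and add -ob.
So tawow → tawoob.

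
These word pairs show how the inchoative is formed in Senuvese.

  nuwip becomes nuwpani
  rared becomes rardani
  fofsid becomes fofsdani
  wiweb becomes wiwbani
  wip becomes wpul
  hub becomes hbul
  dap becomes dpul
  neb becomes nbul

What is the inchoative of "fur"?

"fur" has 1 vowel. The stems with 1 vowel (wip → wpul, hub → hbul, dap → dpul) delete the last vowel and add -ul.
The other pattern: stems with 2 vowels delete the last vowel and add -ani.
So fur → frul.

frul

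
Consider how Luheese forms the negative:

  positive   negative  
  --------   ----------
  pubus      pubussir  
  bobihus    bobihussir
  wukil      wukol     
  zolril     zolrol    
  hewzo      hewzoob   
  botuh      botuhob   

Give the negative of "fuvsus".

fuvsussir

"fuvsus" ends in -s. The stems ending in -s (pubus → pubussir, bobihus → bobihussir) double the final consonant and add -ir.
The other patterns: stems ending in -l change the last vowel to 'o'; stems ending in -h or -o add -ob.
So fuvsus → fuvsussir.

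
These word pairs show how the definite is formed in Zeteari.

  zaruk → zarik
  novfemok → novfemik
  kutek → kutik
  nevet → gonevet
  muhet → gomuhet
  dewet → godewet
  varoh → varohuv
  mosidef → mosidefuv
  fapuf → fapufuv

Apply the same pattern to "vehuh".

vehuhuv

kutek and nevet both have last vowel 'e' yet inflect differently (kutik, gonevet), so the last vowel is not what conditions the rule; the final letter is.
"vehuh" ends in -h. The one such stem in the data (varoh → varohuv) adds -uv, so the same rule applies.
So vehuh → vehuhuv.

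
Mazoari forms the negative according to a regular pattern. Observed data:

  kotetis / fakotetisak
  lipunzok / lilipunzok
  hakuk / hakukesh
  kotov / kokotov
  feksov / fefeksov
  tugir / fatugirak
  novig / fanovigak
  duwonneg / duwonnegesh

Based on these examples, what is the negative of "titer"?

titeresh

"titer" has last vowel 'e'. The one such stem in the data (duwonneg → duwonnegesh) adds -esh, so the same rule applies.
The other patterns: stems whose last vowel is 'i' add fa- … -ak around the stem; stems whose last vowel is 'o' repeat the first consonant+vowel as a prefix.
So titer → titeresh.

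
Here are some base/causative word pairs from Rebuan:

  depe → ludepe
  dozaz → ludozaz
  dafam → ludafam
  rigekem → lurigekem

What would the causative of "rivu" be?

lurivu

Every pair shown (depe → ludepe, dozaz → ludozaz, dafam → ludafam, …) follows the same rule: add the prefix lu-.
So rivu → lurivu.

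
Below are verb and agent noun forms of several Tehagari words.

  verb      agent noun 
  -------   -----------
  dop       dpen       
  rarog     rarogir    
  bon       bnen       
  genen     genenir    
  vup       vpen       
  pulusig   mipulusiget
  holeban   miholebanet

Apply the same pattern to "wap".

wpen

bon and genen both end in -n yet inflect differently (bnen, genenir), so the final letter is not what conditions the rule; the number of vowels is.
"wap" has 1 vowel. The stems with 1 vowel (vup → vpen, dop → dpen, bon → bnen) delete the last vowel and add -en.
So wap → wpen.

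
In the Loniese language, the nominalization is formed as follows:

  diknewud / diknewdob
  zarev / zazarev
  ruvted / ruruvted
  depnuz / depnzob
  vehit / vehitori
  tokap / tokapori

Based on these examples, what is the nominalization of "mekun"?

meknob

"mekun" has last vowel 'u'. The stems whose last vowel is 'u' (diknewud → diknewdob, depnuz → depnzob) delete the last vowel and add -ob.
So mekun → meknob.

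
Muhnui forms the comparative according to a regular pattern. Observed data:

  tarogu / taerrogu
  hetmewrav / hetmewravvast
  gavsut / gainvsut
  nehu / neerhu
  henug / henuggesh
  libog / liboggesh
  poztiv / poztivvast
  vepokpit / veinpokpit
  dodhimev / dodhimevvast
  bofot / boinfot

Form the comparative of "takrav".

takravvast

nehu and gavsut both have last vowel 'u' yet inflect differently (neerhu, gainvsut), so the last vowel is not what conditions the rule; the final letter is.
"takrav" ends in -v. The stems ending in -v (dodhimev → dodhimevvast, poztiv → poztivvast, hetmewrav → hetmewravvast) double the final consonant and add -ast.
So takrav → takravvast.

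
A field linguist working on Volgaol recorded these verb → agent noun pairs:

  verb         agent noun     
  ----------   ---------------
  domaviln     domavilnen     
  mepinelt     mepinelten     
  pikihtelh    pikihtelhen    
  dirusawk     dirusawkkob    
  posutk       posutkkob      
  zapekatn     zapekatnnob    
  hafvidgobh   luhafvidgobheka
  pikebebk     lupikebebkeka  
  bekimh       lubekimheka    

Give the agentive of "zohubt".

domaviln and zapekatn both end in -n yet inflect differently (domavilnen, zapekatnnob), so the final letter is not what conditions the rule; the second-to-last letter is.
"zohubt" has second-to-last letter 'b'. The stems whose second-to-last letter is 'b' (hafvidgobh → luhafvidgobheka, pikebebk → lupikebebkeka) add lu- … -eka around the stem.
So zohubt → luzohubteka.

luzohubteka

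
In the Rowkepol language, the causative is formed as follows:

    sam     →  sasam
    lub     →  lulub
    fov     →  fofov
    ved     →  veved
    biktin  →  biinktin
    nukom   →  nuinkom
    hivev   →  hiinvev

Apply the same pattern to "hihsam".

hiinhsam

sam and nukom both end in -m yet inflect differently (sasam, nuinkom), so the final letter is not what conditions the rule; the number of vowels is.
"hihsam" has 2 vowels. The stems with 2 vowels (biktin → biinktin, nukom → nuinkom, hivev → hiinvev) insert -in- after the first vowel.
The other pattern: stems with 1 vowel repeat the first consonant+vowel as a prefix.
So hihsam → hiinhsam.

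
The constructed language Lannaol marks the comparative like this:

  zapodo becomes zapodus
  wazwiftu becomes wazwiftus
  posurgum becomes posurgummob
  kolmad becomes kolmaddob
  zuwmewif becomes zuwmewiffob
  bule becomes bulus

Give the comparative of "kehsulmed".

kehsulmeddob

posurgum and wazwiftu both have last vowel 'u' yet inflect differently (posurgummob, wazwiftus), so the last vowel is not what conditions the rule; whether the stem ends in a vowel or a consonant is.
"kehsulmed" ends in a consonant. The stems ending in a consonant (kolmad → kolmaddob, posurgum → posurgummob, zuwmewif → zuwmewiffob) double the final consonant and add -ob.
The other pattern: stems ending in a vowel drop the final letter and add -us.
So kehsulmed → kehsulmeddob.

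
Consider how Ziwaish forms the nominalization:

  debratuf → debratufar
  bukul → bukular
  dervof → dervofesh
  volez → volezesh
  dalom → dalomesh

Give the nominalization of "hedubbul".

hedubbular

debratuf and dervof both end in -f yet inflect differently (debratufar, dervofesh), so the final letter is not what conditions the rule; the last vowel is.
"hedubbul" has last vowel 'u'. The stems whose last vowel is 'u' (debratuf → debratufar, bukul → bukular) add -ar.
The other pattern: stems whose last vowel is 'e' or 'o' add -esh.
So hedubbul → hedubbular.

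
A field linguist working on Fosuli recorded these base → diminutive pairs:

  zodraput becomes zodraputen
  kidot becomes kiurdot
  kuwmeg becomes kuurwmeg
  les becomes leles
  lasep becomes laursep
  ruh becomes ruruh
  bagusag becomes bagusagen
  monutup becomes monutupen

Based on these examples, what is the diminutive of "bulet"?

"bulet" has 2 vowels. The stems with 2 vowels (kidot → kiurdot, kuwmeg → kuurwmeg, lasep → laursep) insert -ur- after the first vowel.
So bulet → buurlet.

buurlet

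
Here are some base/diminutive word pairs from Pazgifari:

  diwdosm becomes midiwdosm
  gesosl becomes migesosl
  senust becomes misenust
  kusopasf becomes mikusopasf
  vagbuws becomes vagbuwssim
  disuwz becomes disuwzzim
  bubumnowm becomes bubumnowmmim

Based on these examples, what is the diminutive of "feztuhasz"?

diwdosm and bubumnowm both end in -m yet inflect differently (midiwdosm, bubumnowmmim), so the final letter is not what conditions the rule; the second-to-last letter is.
"feztuhasz" has second-to-last letter 's'. The stems whose second-to-last letter is 's' (diwdosm → midiwdosm, gesosl → migesosl, senust → misenust) add the prefix mi-.
So feztuhasz → mifeztuhasz.

mifeztuhasz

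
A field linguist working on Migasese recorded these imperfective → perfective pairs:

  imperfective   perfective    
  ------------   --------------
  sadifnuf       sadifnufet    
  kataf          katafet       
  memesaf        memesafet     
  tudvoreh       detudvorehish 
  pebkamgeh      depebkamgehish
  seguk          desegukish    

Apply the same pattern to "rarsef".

rarsefet

sadifnuf and seguk both have last vowel 'u' yet inflect differently (sadifnufet, desegukish), so the last vowel is not what conditions the rule; the final letter is.
"rarsef" ends in -f. The stems ending in -f (memesaf → memesafet, kataf → katafet, sadifnuf → sadifnufet) add -et.
So rarsef → rarsefet.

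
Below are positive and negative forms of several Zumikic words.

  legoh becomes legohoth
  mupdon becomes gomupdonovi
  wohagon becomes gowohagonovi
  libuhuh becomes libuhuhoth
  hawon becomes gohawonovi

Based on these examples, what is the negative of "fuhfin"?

gofuhfinovi

legoh and hawon both have last vowel 'o' yet inflect differently (legohoth, gohawonovi), so the last vowel is not what conditions the rule; the final letter is.
"fuhfin" ends in -n. The stems ending in -n (hawon → gohawonovi, mupdon → gomupdonovi, wohagon → gowohagonovi) add go- … -ovi around the stem.
So fuhfin → gofuhfinovi.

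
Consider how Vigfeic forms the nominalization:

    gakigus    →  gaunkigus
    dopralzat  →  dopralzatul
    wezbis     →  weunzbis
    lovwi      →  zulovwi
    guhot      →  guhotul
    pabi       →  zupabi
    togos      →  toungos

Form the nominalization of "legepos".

leungepos

wezbis and lovwi both have last vowel 'i' yet inflect differently (weunzbis, zulovwi), so the last vowel is not what conditions the rule; the final letter is.
"legepos" ends in -s. The stems ending in -s (wezbis → weunzbis, togos → toungos, gakigus → gaunkigus) insert -un- after the first vowel.
So legepos → leungepos.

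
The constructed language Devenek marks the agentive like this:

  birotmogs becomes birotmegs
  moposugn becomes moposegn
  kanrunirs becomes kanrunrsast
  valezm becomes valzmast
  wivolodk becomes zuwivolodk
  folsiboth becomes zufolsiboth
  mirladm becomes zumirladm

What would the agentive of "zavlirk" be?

zavlrkast

"zavlirk" has second-to-last letter 'r'. The one such stem in the data (kanrunirs → kanrunrsast) deletes the last vowel and adds -ast (as does valezm), so the same rule applies.
The other patterns: stems whose second-to-last letter is 'g' change the last vowel to 'e'; stems whose second-to-last letter is 'd' or 't' add the prefix zu-.
So zavlirk → zavlrkast.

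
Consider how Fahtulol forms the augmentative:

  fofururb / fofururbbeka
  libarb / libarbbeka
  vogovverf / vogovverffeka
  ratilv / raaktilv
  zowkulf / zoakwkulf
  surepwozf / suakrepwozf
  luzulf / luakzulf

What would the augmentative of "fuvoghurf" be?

vogovverf and zowkulf both end in -f yet inflect differently (vogovverffeka, zoakwkulf), so the final letter is not what conditions the rule; the second-to-last letter is.
"fuvoghurf" has second-to-last letter 'r'. The stems whose second-to-last letter is 'r' (fofururb → fofururbbeka, libarb → libarbbeka, vogovverf → vogovverffeka) double the final consonant and add -eka.
The other pattern: stems whose second-to-last letter is 'l' or 'z' insert -ak- after the first vowel.
So fuvoghurf → fuvoghurffeka.

fuvoghurffeka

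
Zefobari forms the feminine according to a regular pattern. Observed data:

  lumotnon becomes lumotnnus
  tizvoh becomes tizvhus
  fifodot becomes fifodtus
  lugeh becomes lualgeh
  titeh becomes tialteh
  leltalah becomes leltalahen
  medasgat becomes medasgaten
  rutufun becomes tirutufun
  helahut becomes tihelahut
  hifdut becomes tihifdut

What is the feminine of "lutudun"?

tizvoh and lugeh both end in -h yet inflect differently (tizvhus, lualgeh), so the final letter is not what conditions the rule; the last vowel is.
"lutudun" has last vowel 'u'. The stems whose last vowel is 'u' (rutufun → tirutufun, helahut → tihelahut, hifdut → tihifdut) add the prefix ti-.
So lutudun → tilutudun.

tilutudun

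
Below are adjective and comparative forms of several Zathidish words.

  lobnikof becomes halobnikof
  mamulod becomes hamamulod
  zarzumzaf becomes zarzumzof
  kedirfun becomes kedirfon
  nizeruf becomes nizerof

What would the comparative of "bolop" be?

habolop

"bolop" has last vowel 'o'. The stems whose last vowel is 'o' (lobnikof → halobnikof, mamulod → hamamulod) add the prefix ha-.
The other pattern: stems whose last vowel is 'a' or 'u' change the last vowel to 'o'.
So bolop → habolop.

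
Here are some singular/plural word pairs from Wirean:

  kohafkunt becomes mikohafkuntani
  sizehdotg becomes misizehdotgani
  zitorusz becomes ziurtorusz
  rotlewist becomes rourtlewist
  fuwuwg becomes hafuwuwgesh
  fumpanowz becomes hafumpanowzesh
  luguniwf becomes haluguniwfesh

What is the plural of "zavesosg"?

kohafkunt and rotlewist both end in -t yet inflect differently (mikohafkuntani, rourtlewist), so the final letter is not what conditions the rule; the second-to-last letter is.
"zavesosg" has second-to-last letter 's'. The stems whose second-to-last letter is 's' (zitorusz → ziurtorusz, rotlewist → rourtlewist) insert -ur- after the first vowel.
The other patterns: stems whose second-to-last letter is 'n' or 't' add mi- … -ani around the stem; stems whose second-to-last letter is 'w' add ha- … -esh around the stem.
So zavesosg → zaurvesosg.

zaurvesosg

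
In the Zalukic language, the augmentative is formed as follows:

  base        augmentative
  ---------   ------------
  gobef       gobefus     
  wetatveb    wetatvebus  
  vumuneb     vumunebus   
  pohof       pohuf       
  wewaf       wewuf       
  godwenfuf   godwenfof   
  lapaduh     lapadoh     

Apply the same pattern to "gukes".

gukesus

gobef and pohof both end in -f yet inflect differently (gobefus, pohuf), so the final letter is not what conditions the rule; the last vowel is.
"gukes" has last vowel 'e'. The stems whose last vowel is 'e' (gobef → gobefus, wetatveb → wetatvebus, vumuneb → vumunebus) add -us.
The other patterns: stems whose last vowel is 'a' or 'o' change the last vowel to 'u'; stems whose last vowel is 'u' change the last vowel to 'o'.
So gukes → gukesus.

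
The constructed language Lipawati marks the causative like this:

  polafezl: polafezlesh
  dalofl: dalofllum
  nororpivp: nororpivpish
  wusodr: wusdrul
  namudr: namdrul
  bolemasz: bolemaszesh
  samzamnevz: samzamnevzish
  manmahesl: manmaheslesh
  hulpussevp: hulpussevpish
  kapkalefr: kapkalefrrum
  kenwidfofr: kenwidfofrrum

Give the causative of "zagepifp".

namudr and kapkalefr both end in -r yet inflect differently (namdrul, kapkalefrrum), so the final letter is not what conditions the rule; the second-to-last letter is.
"zagepifp" has second-to-last letter 'f'. The stems whose second-to-last letter is 'f' (kapkalefr → kapkalefrrum, kenwidfofr → kenwidfofrrum, dalofl → dalofllum) double the final consonant and add -um.
The other patterns: stems whose second-to-last letter is 'd' delete the last vowel and add -ul; stems whose second-to-last letter is 'v' add -ish; stems whose second-to-last letter is 's' or 'z' add -esh.
So zagepifp → zagepifppum.

zagepifppum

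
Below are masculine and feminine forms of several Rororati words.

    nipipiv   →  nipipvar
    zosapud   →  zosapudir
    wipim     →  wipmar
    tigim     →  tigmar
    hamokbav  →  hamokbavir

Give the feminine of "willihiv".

"willihiv" has last vowel 'i'. The stems whose last vowel is 'i' (nipipiv → nipipvar, wipim → wipmar, tigim → tigmar) delete the last vowel and add -ar.
The other pattern: stems whose last vowel is 'a' or 'u' add -ir.
So willihiv → willihvar.

willihvar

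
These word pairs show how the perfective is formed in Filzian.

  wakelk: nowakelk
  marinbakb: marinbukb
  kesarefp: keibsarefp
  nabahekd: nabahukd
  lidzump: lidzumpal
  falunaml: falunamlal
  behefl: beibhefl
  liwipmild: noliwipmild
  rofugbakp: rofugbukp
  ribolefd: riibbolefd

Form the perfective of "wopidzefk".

woibpidzefk

"wopidzefk" has second-to-last letter 'f'. The stems whose second-to-last letter is 'f' (kesarefp → keibsarefp, ribolefd → riibbolefd, behefl → beibhefl) insert -ib- after the first vowel.
So wopidzefk → woibpidzefk.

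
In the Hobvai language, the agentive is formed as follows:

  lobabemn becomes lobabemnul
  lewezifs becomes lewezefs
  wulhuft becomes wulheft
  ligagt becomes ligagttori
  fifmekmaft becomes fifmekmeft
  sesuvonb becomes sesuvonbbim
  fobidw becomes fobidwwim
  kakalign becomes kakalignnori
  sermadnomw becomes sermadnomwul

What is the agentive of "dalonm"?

"dalonm" has second-to-last letter 'n'. The one such stem in the data (sesuvonb → sesuvonbbim) doubles the final consonant and adds -im (as does fobidw), so the same rule applies.
So dalonm → dalonmmim.

dalonmmim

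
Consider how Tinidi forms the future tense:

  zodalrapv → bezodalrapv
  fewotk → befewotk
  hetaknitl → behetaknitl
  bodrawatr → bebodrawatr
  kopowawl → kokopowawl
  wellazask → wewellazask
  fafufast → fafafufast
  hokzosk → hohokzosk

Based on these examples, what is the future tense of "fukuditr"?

befukuditr

hetaknitl and kopowawl both end in -l yet inflect differently (behetaknitl, kokopowawl), so the final letter is not what conditions the rule; the second-to-last letter is.
"fukuditr" has second-to-last letter 't'. The stems whose second-to-last letter is 't' (fewotk → befewotk, hetaknitl → behetaknitl, bodrawatr → bebodrawatr) add the prefix be-.
The other pattern: stems whose second-to-last letter is 's' or 'w' repeat the first consonant+vowel as a prefix.
So fukuditr → befukuditr.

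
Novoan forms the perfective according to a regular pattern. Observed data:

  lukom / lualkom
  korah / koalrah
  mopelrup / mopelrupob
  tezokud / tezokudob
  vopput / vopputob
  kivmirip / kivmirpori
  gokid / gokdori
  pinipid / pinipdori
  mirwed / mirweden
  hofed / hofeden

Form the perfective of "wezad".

"wezad" has last vowel 'a'. The one such stem in the data (korah → koalrah) inserts -al- after the first vowel (as does lukom), so the same rule applies.
So wezad → wealzad.

wealzad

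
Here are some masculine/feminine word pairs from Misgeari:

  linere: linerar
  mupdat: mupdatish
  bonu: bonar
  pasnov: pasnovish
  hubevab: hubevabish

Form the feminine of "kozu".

kozar

bonu and mupdat both have 2 vowels yet inflect differently (bonar, mupdatish), so the number of vowels is not what conditions the rule; whether the stem ends in a vowel or a consonant is.
"kozu" ends in a vowel. The stems ending in a vowel (bonu → bonar, linere → linerar) drop the final letter and add -ar.
The other pattern: stems ending in a consonant add -ish.
So kozu → kozar.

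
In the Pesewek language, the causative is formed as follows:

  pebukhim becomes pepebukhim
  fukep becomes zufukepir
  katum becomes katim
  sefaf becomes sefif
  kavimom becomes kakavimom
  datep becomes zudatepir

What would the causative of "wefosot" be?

wewefosot

kavimom and katum both end in -m yet inflect differently (kakavimom, katim), so the final letter is not what conditions the rule; the last vowel is.
"wefosot" has last vowel 'o'. The one such stem in the data (kavimom → kakavimom) repeats the first consonant+vowel as a prefix (as does pebukhim), so the same rule applies.
The other patterns: stems whose last vowel is 'e' add zu- … -ir around the stem; stems whose last vowel is 'a' or 'u' change the last vowel to 'i'.
So wefosot → wewefosot.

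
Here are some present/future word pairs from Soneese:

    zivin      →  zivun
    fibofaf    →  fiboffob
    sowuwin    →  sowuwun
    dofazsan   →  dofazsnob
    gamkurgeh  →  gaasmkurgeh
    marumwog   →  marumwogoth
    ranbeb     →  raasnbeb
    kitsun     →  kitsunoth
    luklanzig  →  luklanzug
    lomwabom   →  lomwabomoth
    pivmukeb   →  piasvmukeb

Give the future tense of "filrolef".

fiaslrolef

dofazsan and sowuwin both end in -n yet inflect differently (dofazsnob, sowuwun), so the final letter is not what conditions the rule; the last vowel is.
"filrolef" has last vowel 'e'. The stems whose last vowel is 'e' (pivmukeb → piasvmukeb, ranbeb → raasnbeb, gamkurgeh → gaasmkurgeh) insert -as- after the first vowel.
So filrolef → fiaslrolef.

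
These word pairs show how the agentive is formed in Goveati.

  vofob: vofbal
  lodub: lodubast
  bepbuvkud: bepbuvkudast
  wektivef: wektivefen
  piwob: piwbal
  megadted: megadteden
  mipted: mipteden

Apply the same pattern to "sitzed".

sitzeden

lodub and piwob both end in -b yet inflect differently (lodubast, piwbal), so the final letter is not what conditions the rule; the last vowel is.
"sitzed" has last vowel 'e'. The stems whose last vowel is 'e' (wektivef → wektivefen, mipted → mipteden, megadted → megadteden) add -en.
The other patterns: stems whose last vowel is 'u' add -ast; stems whose last vowel is 'o' delete the last vowel and add -al.
So sitzed → sitzeden.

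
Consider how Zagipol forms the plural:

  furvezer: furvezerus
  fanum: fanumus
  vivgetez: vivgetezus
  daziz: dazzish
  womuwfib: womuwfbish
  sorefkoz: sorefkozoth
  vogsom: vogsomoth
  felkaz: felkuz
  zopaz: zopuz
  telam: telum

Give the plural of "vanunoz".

vanunozoth

vivgetez and daziz both end in -z yet inflect differently (vivgetezus, dazzish), so the final letter is not what conditions the rule; the last vowel is.
"vanunoz" has last vowel 'o'. The stems whose last vowel is 'o' (sorefkoz → sorefkozoth, vogsom → vogsomoth) add -oth.
The other patterns: stems whose last vowel is 'e' or 'u' add -us; stems whose last vowel is 'i' delete the last vowel and add -ish; stems whose last vowel is 'a' change the last vowel to 'u'.
So vanunoz → vanunozoth.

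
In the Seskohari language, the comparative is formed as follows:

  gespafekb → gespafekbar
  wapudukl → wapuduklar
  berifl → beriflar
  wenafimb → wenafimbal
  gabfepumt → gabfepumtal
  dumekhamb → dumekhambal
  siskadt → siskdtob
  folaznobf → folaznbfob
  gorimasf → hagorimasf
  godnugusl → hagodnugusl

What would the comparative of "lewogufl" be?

lewoguflar

"lewogufl" has second-to-last letter 'f'. The one such stem in the data (berifl → beriflar) adds -ar, so the same rule applies.
The other patterns: stems whose second-to-last letter is 'm' add -al; stems whose second-to-last letter is 'b' or 'd' delete the last vowel and add -ob; stems whose second-to-last letter is 's' add the prefix ha-.
So lewogufl → lewoguflar.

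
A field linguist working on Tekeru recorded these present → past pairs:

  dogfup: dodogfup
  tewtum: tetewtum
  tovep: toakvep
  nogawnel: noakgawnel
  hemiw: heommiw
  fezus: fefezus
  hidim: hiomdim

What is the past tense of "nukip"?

nuomkip

dogfup and tovep both end in -p yet inflect differently (dodogfup, toakvep), so the final letter is not what conditions the rule; the last vowel is.
"nukip" has last vowel 'i'. The stems whose last vowel is 'i' (hidim → hiomdim, hemiw → heommiw) insert -om- after the first vowel.
The other patterns: stems whose last vowel is 'u' repeat the first consonant+vowel as a prefix; stems whose last vowel is 'e' insert -ak- after the first vowel.
So nukip → nuomkip.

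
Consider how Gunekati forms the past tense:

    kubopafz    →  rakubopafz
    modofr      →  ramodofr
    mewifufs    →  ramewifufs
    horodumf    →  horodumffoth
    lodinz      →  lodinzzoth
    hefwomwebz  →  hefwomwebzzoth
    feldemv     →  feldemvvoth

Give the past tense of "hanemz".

hanemzzoth

kubopafz and lodinz both end in -z yet inflect differently (rakubopafz, lodinzzoth), so the final letter is not what conditions the rule; the second-to-last letter is.
"hanemz" has second-to-last letter 'm'. The stems whose second-to-last letter is 'm' (horodumf → horodumffoth, feldemv → feldemvvoth) double the final consonant and add -oth.
So hanemz → hanemzzoth.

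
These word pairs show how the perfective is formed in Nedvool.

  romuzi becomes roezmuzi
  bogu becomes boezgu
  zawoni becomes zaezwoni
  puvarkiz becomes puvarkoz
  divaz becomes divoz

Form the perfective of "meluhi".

meezluhi

"meluhi" ends in a vowel. The stems ending in a vowel (romuzi → roezmuzi, bogu → boezgu, zawoni → zaezwoni) insert -ez- after the first vowel.
So meluhi → meezluhi.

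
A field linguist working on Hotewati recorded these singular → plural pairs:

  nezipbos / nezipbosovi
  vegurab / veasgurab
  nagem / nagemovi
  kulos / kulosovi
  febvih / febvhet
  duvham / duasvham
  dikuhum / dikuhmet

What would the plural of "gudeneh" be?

gudenehovi

duvham and nagem both end in -m yet inflect differently (duasvham, nagemovi), so the final letter is not what conditions the rule; the last vowel is.
"gudeneh" has last vowel 'e'. The one such stem in the data (nagem → nagemovi) adds -ovi, so the same rule applies.
So gudeneh → gudenehovi.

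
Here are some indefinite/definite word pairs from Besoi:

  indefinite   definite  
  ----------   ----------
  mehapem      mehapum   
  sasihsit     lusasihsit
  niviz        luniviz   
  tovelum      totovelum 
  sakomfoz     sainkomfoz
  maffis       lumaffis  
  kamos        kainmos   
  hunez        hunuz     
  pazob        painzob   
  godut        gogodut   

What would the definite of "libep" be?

sasihsit and godut both end in -t yet inflect differently (lusasihsit, gogodut), so the final letter is not what conditions the rule; the last vowel is.
"libep" has last vowel 'e'. The stems whose last vowel is 'e' (mehapem → mehapum, hunez → hunuz) change the last vowel to 'u'.
The other patterns: stems whose last vowel is 'i' add the prefix lu-; stems whose last vowel is 'u' repeat the first consonant+vowel as a prefix; stems whose last vowel is 'o' insert -in- after the first vowel.
So libep → libup.

libup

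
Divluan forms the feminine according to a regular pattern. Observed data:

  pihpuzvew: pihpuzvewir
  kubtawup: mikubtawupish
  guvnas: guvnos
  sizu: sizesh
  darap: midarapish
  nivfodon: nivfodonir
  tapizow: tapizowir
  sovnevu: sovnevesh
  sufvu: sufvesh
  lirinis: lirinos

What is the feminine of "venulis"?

guvnas and darap both have last vowel 'a' yet inflect differently (guvnos, midarapish), so the last vowel is not what conditions the rule; the final letter is.
"venulis" ends in -s. The stems ending in -s (guvnas → guvnos, lirinis → lirinos) change the last vowel to 'o'.
The other patterns: stems ending in -p add mi- … -ish around the stem; stems ending in -u drop the final letter and add -esh; stems ending in -n or -w add -ir.
So venulis → venulos.

venulos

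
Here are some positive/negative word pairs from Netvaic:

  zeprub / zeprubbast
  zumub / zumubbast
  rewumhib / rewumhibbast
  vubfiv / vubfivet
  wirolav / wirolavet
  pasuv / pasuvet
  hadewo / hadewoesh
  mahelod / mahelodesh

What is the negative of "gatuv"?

gatuvet

"gatuv" ends in -v. The stems ending in -v (vubfiv → vubfivet, wirolav → wirolavet, pasuv → pasuvet) add -et.
So gatuv → gatuvet.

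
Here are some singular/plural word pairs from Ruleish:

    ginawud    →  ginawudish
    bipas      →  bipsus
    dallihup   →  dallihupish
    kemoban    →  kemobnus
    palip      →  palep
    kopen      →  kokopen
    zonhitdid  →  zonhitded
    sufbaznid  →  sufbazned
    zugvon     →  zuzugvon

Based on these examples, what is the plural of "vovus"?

vovusish

kemoban and zugvon both end in -n yet inflect differently (kemobnus, zuzugvon), so the final letter is not what conditions the rule; the last vowel is.
"vovus" has last vowel 'u'. The stems whose last vowel is 'u' (dallihup → dallihupish, ginawud → ginawudish) add -ish.
The other patterns: stems whose last vowel is 'a' delete the last vowel and add -us; stems whose last vowel is 'e' or 'o' repeat the first consonant+vowel as a prefix; stems whose last vowel is 'i' change the last vowel to 'e'.
So vovus → vovusish.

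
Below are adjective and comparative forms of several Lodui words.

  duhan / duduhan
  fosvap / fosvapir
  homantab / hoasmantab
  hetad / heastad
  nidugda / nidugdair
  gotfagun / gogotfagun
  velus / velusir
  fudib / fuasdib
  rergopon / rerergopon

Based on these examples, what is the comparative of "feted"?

feasted

duhan and hetad both have last vowel 'a' yet inflect differently (duduhan, heastad), so the last vowel is not what conditions the rule; the final letter is.
"feted" ends in -d. The one such stem in the data (hetad → heastad) inserts -as- after the first vowel (as do fudib, homantab), so the same rule applies.
The other patterns: stems ending in -n repeat the first consonant+vowel as a prefix; stems ending in -a, -p or -s add -ir.
So feted → feasted.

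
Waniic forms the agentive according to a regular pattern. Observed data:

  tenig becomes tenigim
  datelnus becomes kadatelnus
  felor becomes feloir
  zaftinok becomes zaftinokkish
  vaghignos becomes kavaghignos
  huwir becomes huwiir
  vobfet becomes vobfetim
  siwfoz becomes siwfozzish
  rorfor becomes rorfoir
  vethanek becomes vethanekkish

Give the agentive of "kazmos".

kakazmos

vaghignos and zaftinok both have last vowel 'o' yet inflect differently (kavaghignos, zaftinokkish), so the last vowel is not what conditions the rule; the final letter is.
"kazmos" ends in -s. The stems ending in -s (vaghignos → kavaghignos, datelnus → kadatelnus) add the prefix ka-.
So kazmos → kakazmos.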